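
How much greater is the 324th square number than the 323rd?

647

n² − (n−1)² = 2n − 1, so 324² − 323² = 2·324 − 1 = 647.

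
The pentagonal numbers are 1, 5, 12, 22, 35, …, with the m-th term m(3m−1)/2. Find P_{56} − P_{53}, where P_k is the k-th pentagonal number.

489

56·(3·56 − 1)/2 = 4676 and 53·(3·53 − 1)/2 = 4187.
Difference: 4676 − 4187 = 489.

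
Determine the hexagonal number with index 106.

22366

106·(2·106 − 1) = 106·211 = 22366.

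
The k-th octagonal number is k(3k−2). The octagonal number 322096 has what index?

Set n(3n−2) = 322096, giving 3n² − 2n − 322096 = 0.
The discriminant is 4 + 12·322096 = 3865156, and √3865156 = 1966.
So n = (2 + 1966) / 6 = 1968/6 = 328.

328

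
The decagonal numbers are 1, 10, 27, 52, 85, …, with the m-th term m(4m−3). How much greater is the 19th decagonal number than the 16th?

411

19·(4·19 − 3) = 1387 and 16·(4·16 − 3) = 976.
Difference: 1387 − 976 = 411.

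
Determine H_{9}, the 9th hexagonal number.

153

The 9th hexagonal number is n(2n−1) with n = 9.
9·(2·9 − 1) = 9·17 = 153.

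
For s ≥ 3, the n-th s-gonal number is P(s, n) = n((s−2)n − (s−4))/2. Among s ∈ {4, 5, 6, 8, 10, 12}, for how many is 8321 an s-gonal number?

1

s = 4: P(4, 91) = 8281 and P(4, 92) = 8464; 8321 is not s-gonal.
s = 5: P(5, 74) = 8177 and P(5, 75) = 8400; 8321 is not s-gonal.
s = 6: P(6, 64) = 8128 and P(6, 65) = 8385; 8321 is not s-gonal.
s = 8: P(8, 53) = 8321. ✓
s = 10: P(10, 45) = 7965 and P(10, 46) = 8326; 8321 is not s-gonal.
s = 12: P(12, 41) = 8241 and P(12, 42) = 8652; 8321 is not s-gonal.
Hits: s ∈ {8} → 1.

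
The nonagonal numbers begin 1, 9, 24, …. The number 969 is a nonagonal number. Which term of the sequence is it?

17

Set n(7n−5)/2 = 969, giving 7n² − 5n − 1938 = 0.
The discriminant is 25 + 56·969 = 54289, and √54289 = 233.
So n = (5 + 233) / 14 = 238/14 = 17.
Check: 17·(7·17 − 5)/2 = 969. ✓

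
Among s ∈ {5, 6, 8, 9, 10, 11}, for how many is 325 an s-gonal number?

s = 5: P(5, 14) = 287 and P(5, 15) = 330; 325 is not s-gonal.
s = 6: P(6, 13) = 325. ✓
s = 8: P(8, 10) = 280 and P(8, 11) = 341; 325 is not s-gonal.
s = 9: P(9, 10) = 325. ✓
s = 10: P(10, 9) = 297 and P(10, 10) = 370; 325 is not s-gonal.
s = 11: P(11, 8) = 260 and P(11, 9) = 333; 325 is not s-gonal.
Hits: s ∈ {6, 9} → 2.

2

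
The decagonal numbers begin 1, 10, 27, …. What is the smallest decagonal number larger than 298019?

Solve n(4n−3) > 298019 for integer n.
The largest n with value ≤ 298019 is 273 (since 297297 ≤ 298019 < 299482), so the first above is n = 274, value 299482.

299482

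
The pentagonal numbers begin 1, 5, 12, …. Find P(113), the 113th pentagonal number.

19097

The 113th pentagonal number is n(3n−1)/2 with n = 113.
113·(3·113 − 1)/2 = 113·338/2 = 113·169 = 19097.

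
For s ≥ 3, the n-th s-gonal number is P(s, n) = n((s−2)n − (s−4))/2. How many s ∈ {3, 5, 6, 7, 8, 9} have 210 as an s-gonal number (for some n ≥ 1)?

s = 3: P(3, 20) = 210. ✓
s = 5: P(5, 12) = 210. ✓
s = 6: P(6, 10) = 190 and P(6, 11) = 231; 210 is not s-gonal.
s = 7: P(7, 9) = 189 and P(7, 10) = 235; 210 is not s-gonal.
s = 8: P(8, 8) = 176 and P(8, 9) = 225; 210 is not s-gonal.
s = 9: P(9, 8) = 204 and P(9, 9) = 261; 210 is not s-gonal.
Hits: s ∈ {3, 5} → 2.

2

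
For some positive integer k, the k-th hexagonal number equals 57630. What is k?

170

Set n(2n−1) = 57630, giving 2n² − n − 57630 = 0.
The discriminant is 1 + 8·57630 = 461041, and √461041 = 679.
So n = (1 + 679) / 4 = 680/4 = 170.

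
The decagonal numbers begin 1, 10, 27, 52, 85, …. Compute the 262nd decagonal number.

262·(4·262 − 3) = 262·1045 = 273790.

273790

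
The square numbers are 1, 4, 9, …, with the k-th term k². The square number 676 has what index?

26

We need n² = 676, so n = √676 = 26.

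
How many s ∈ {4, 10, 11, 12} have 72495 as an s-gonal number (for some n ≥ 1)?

s = 4: P(4, 269) = 72361 and P(4, 270) = 72900; 72495 is not s-gonal.
s = 10: P(10, 135) = 72495. ✓
s = 11: P(11, 127) = 72136 and P(11, 128) = 73280; 72495 is not s-gonal.
s = 12: P(12, 120) = 71520 and P(12, 121) = 72721; 72495 is not s-gonal.
Hits: s ∈ {10} → 1.

1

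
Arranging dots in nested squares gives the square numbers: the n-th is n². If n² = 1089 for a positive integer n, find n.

33

We need n² = 1089, so n = √1089 = 33.
Check: 33² = 1089. ✓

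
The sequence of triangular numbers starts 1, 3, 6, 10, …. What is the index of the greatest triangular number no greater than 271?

22

Solve n(n+1)/2 ≤ 271 for integer n.
n = 22 gives 253 ≤ 271, while n = 23 gives 276 > 271; so the answer is index 22.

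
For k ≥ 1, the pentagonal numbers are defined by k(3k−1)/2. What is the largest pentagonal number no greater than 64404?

Solve n(3n−1)/2 ≤ 64404 for integer n.
n = 207 gives 64170 ≤ 64404, while n = 208 gives 64792 > 64404; so the answer is 64170.

64170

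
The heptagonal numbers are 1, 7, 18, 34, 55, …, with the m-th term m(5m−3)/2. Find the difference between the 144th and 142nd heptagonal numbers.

1427

144·(5·144 − 3)/2 = 51624 and 142·(5·142 − 3)/2 = 50197.
Difference: 51624 − 50197 = 1427.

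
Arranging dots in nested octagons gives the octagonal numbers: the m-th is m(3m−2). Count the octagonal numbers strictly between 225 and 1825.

15

The n-th octagonal number is n(3n−2).
Smallest index with value > 225: n = 10 (giving 280).
Largest index with value < 1825: n = 24 (giving 1680).
Indices 10 through 24: 15 terms.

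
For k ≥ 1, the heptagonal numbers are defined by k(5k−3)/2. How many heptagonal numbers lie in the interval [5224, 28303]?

The n-th heptagonal number is n(5n−3)/2.
Smallest index with value ≥ 5224: n = 47 (giving 5452).
Largest index with value ≤ 28303: n = 106 (giving 27931).
Indices 47 through 106: 60 terms.

60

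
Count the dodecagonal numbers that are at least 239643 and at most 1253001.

282

The n-th dodecagonal number is n(5n−4).
Smallest index with value ≥ 239643: n = 220 (giving 241120).
Largest index with value ≤ 1253001: n = 501 (giving 1253001).
Indices 220 through 501: 282 terms.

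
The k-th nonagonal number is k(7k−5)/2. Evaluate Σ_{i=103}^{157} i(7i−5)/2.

Σ i(7i−5)/2 = (7Σi² − 5Σi) / 2 over i = 103..157.
Σi = 12403 − 5253 = 7150 and Σi² = 1302315 − 358955 = 943360.
(7·943360 − 5·7150) / 2 = 6567770/2 = 3283885.

3283885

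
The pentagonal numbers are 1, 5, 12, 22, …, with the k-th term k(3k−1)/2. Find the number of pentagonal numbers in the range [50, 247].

8

The n-th pentagonal number is n(3n−1)/2.
Smallest index with value ≥ 50: n = 6 (giving 51).
Largest index with value ≤ 247: n = 13 (giving 247).
Indices 6 through 13: 8 terms.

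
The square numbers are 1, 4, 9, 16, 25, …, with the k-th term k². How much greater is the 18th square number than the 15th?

18² = 324 and 15² = 225.
Difference: 324 − 225 = 99.

99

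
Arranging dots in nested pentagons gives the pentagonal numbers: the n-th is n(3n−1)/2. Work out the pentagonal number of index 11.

The 11th pentagonal number is n(3n−1)/2 with n = 11.
11·(3·11 − 1)/2 = 11·32/2 = 11·16 = 176.

176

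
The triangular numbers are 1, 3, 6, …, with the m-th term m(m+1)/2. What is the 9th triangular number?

The 9th triangular number is n(n+1)/2 with n = 9.
9·10/2 = 90/2 = 45.

45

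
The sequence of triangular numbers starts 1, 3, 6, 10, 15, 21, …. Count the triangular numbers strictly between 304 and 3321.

56

The n-th triangular number is n(n+1)/2.
Smallest index with value > 304: n = 25 (giving 325).
Largest index with value < 3321: n = 80 (giving 3240).
Indices 25 through 80: 56 terms.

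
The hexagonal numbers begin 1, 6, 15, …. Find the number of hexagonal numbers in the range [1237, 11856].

52

The n-th hexagonal number is n(2n−1).
Smallest index with value ≥ 1237: n = 26 (giving 1326).
Largest index with value ≤ 11856: n = 77 (giving 11781).
Indices 26 through 77: 52 terms.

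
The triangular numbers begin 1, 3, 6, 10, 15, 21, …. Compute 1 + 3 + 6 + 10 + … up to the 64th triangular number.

45760

Σ i(i+1)/2 = (Σi² + Σi) / 2 over i = 1..64.
Σi = 2080 and Σi² = 89440.
(1·89440 + 1·2080) / 2 = 91520/2 = 45760.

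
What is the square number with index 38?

The 38th square number is n² with n = 38.
38² = 1444.

1444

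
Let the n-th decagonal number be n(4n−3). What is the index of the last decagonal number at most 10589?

51

Solve n(4n−3) ≤ 10589 for integer n.
n = 51 gives 10251 ≤ 10589, while n = 52 gives 10660 > 10589; so the answer is index 51.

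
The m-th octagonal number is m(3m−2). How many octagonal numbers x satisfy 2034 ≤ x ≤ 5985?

The n-th octagonal number is n(3n−2).
Smallest index with value ≥ 2034: n = 27 (giving 2133).
Largest index with value ≤ 5985: n = 45 (giving 5985).
Indices 27 through 45: 19 terms.

19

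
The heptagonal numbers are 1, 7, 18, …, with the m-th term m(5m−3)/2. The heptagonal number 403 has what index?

Set n(5n−3)/2 = 403, giving 5n² − 3n − 806 = 0.
So n = (3 + 127) / 10 = 130/10 = 13.

13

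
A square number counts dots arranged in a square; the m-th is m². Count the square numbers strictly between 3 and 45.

The n-th square number is n².
Smallest index with value > 3: n = 2 (giving 4).
Largest index with value < 45: n = 6 (giving 36).
Indices 2 through 6: 5 terms.

5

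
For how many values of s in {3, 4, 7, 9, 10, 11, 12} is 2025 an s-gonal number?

s = 3: P(3, 63) = 2016 and P(3, 64) = 2080; 2025 is not s-gonal.
s = 4: P(4, 45) = 2025. ✓
s = 7: P(7, 28) = 1918 and P(7, 29) = 2059; 2025 is not s-gonal.
s = 9: P(9, 24) = 1956 and P(9, 25) = 2125; 2025 is not s-gonal.
s = 10: P(10, 22) = 1870 and P(10, 23) = 2047; 2025 is not s-gonal.
s = 11: P(11, 21) = 1911 and P(11, 22) = 2101; 2025 is not s-gonal.
s = 12: P(12, 20) = 1920 and P(12, 21) = 2121; 2025 is not s-gonal.
Hits: s ∈ {4} → 1.

1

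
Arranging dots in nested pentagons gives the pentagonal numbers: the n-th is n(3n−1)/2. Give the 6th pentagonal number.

51

The 6th pentagonal number is n(3n−1)/2 with n = 6.
6·(3·6 − 1)/2 = 6·17/2 = 51.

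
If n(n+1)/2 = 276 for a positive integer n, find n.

23

Set n(n+1)/2 = 276, giving n² + n − 552 = 0.
The discriminant is 1 + 8·276 = 2209, and √2209 = 47.
So n = (-1 + 47) / 2 = 46/2 = 23.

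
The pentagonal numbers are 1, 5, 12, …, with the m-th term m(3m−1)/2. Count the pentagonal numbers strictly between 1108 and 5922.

The n-th pentagonal number is n(3n−1)/2.
Smallest index with value > 1108: n = 28 (giving 1162).
Largest index with value < 5922: n = 62 (giving 5735).
Indices 28 through 62: 35 terms.

35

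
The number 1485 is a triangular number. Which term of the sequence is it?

54

Set n(n+1)/2 = 1485, giving n² + n − 2970 = 0.
The discriminant is 1 + 8·1485 = 11881, and √11881 = 109.
So n = (-1 + 109) / 2 = 108/2 = 54.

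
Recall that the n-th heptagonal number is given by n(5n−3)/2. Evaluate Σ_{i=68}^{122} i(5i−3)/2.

Σ i(5i−3)/2 = (5Σi² − 3Σi) / 2 over i = 68..122.
Σi = 7503 − 2278 = 5225 and Σi² = 612745 − 102510 = 510235.
(5·510235 − 3·5225) / 2 = 2535500/2 = 1267750.

1267750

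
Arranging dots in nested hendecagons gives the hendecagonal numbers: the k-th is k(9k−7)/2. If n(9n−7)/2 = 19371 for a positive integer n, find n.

66

Set n(9n−7)/2 = 19371, giving 9n² − 7n − 38742 = 0.
So n = (7 + 1181) / 18 = 1188/18 = 66.
Check: 66·(9·66 − 7)/2 = 19371. ✓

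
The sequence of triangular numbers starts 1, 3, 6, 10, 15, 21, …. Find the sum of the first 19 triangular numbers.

Σ i(i+1)/2 = (Σi² + Σi) / 2 over i = 1..19.
Σi = 190 and Σi² = 2470.
(1·2470 + 1·190) / 2 = 2660/2 = 1330.

1330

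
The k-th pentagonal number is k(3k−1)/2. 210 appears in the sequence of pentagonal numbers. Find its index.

12

Set n(3n−1)/2 = 210, giving 3n² − n − 420 = 0.
So n = (1 + 71) / 6 = 72/6 = 12.
Check: 12·(3·12 − 1)/2 = 210. ✓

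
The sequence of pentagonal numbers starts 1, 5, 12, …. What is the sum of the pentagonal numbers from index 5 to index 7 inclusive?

Σ i(3i−1)/2 = (3Σi² − Σi) / 2 over i = 5..7.
Σi = 28 − 10 = 18 and Σi² = 140 − 30 = 110.
(3·110 − 1·18) / 2 = 312/2 = 156.

156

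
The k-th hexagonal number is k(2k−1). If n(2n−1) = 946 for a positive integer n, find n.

22

Set n(2n−1) = 946, giving 2n² − n − 946 = 0.
So n = (1 + 87) / 4 = 88/4 = 22.
Check: 22·(2·22 − 1) = 946. ✓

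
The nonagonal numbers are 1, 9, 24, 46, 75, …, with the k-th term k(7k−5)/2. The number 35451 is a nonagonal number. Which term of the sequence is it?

101

Set n(7n−5)/2 = 35451, giving 7n² − 5n − 70902 = 0.
So n = (5 + 1409) / 14 = 1414/14 = 101.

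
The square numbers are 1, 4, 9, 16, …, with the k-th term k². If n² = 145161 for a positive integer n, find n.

We need n² = 145161, so n = √145161 = 381.

381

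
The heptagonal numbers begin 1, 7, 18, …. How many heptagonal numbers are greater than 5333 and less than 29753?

63

The n-th heptagonal number is n(5n−3)/2.
Smallest index with value > 5333: n = 47 (giving 5452).
Largest index with value < 29753: n = 109 (giving 29539).
Indices 47 through 109: 63 terms.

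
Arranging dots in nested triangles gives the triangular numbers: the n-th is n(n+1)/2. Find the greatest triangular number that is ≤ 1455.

Solve n(n+1)/2 ≤ 1455 for integer n.
n = 53 gives 1431 ≤ 1455, while n = 54 gives 1485 > 1455; so the answer is 1431.

1431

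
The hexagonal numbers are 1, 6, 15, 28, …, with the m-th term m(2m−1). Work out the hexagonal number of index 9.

The 9th hexagonal number is n(2n−1) with n = 9.
9·(2·9 − 1) = 9·17 = 153.

153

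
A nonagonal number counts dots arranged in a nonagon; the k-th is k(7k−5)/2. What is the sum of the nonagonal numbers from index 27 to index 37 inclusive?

38929

Σ i(7i−5)/2 = (7Σi² − 5Σi) / 2 over i = 27..37.
Σi = 703 − 351 = 352 and Σi² = 17575 − 6201 = 11374.
(7·11374 − 5·352) / 2 = 77858/2 = 38929.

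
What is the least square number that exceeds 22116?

Solve n² > 22116 for integer n.
The largest n with value ≤ 22116 is 148 (since 21904 ≤ 22116 < 22201), so the first above is n = 149, value 22201.

22201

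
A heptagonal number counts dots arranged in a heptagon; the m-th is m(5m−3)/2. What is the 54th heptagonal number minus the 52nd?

527

54·(5·54 − 3)/2 = 7209 and 52·(5·52 − 3)/2 = 6682.
Difference: 7209 − 6682 = 527.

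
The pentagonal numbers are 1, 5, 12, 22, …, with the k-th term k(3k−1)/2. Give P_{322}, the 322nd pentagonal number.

155365

The 322nd pentagonal number is n(3n−1)/2 with n = 322.
322·(3·322 − 1)/2 = 322·965/2 = 155365.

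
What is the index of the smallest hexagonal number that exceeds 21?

Solve n(2n−1) > 21 for integer n.
The largest n with value ≤ 21 is 3 (since 15 ≤ 21 < 28), so the first above is n = 4, value 28.

4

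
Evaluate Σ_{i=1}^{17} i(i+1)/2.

969

Σ i(i+1)/2 = (Σi² + Σi) / 2 over i = 1..17.
Σi = 153 and Σi² = 1785.
(1·1785 + 1·153) / 2 = 1938/2 = 969.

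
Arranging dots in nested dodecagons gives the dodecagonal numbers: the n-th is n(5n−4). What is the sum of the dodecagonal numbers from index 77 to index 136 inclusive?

3467090

Σ i(5i−4) = 5Σi² − 4Σi over i = 77..136.
Σi = 9316 − 2926 = 6390 and Σi² = 847756 − 149226 = 698530.
5·698530 − 4·6390 = 3467090.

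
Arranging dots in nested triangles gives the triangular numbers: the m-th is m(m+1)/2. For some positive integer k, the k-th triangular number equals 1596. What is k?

Set n(n+1)/2 = 1596, giving n² + n − 3192 = 0.
The discriminant is 1 + 8·1596 = 12769, and √12769 = 113.
So n = (-1 + 113) / 2 = 112/2 = 56.

56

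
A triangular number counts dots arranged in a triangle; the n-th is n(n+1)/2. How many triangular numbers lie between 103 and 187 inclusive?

The n-th triangular number is n(n+1)/2.
Smallest index with value ≥ 103: n = 14 (giving 105).
Largest index with value ≤ 187: n = 18 (giving 171).
Indices 14 through 18: 5 terms.

5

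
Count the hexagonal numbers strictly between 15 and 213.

The n-th hexagonal number is n(2n−1).
Smallest index with value > 15: n = 4 (giving 28).
Largest index with value < 213: n = 10 (giving 190).
Indices 4 through 10: 7 terms.

7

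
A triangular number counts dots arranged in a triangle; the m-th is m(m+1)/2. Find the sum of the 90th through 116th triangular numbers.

Σ i(i+1)/2 = (Σi² + Σi) / 2 over i = 90..116.
Σi = 6786 − 4005 = 2781 and Σi² = 527046 − 238965 = 288081.
(1·288081 + 1·2781) / 2 = 290862/2 = 145431.

145431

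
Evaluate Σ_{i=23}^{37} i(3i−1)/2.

Σ i(3i−1)/2 = (3Σi² − Σi) / 2 over i = 23..37.
Σi = 703 − 253 = 450 and Σi² = 17575 − 3795 = 13780.
(3·13780 − 1·450) / 2 = 40890/2 = 20445.

20445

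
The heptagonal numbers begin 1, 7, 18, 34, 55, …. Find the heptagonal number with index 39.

3744

The 39th heptagonal number is n(5n−3)/2 with n = 39.
39·(5·39 − 3)/2 = 39·192/2 = 39·96 = 3744.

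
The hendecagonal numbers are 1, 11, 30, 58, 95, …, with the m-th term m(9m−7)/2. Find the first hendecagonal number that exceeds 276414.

278133

Solve n(9n−7)/2 > 276414 for integer n.
The largest n with value ≤ 276414 is 248 (since 275900 ≤ 276414 < 278133), so the first above is n = 249, value 278133.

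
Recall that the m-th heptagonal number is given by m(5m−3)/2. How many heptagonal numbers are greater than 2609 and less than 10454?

The n-th heptagonal number is n(5n−3)/2.
Smallest index with value > 2609: n = 33 (giving 2673).
Largest index with value < 10454: n = 64 (giving 10144).
Indices 33 through 64: 32 terms.

32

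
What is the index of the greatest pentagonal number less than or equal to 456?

Solve n(3n−1)/2 ≤ 456 for integer n.
n = 17 gives 425 ≤ 456, while n = 18 gives 477 > 456; so the answer is index 17.

17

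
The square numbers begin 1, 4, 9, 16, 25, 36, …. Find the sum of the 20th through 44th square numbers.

Σ_{i=20}^{44} i² = 29370 − 2470 = 26900.

26900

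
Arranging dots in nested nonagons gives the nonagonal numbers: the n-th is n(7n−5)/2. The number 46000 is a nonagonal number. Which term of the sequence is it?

115

Set n(7n−5)/2 = 46000, giving 7n² − 5n − 92000 = 0.
The discriminant is 25 + 56·46000 = 2576025, and √2576025 = 1605.
So n = (5 + 1605) / 14 = 1610/14 = 115.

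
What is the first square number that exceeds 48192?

48400

Solve n² > 48192 for integer n.
The largest n with value ≤ 48192 is 219 (since 47961 ≤ 48192 < 48400), so the first above is n = 220, value 48400.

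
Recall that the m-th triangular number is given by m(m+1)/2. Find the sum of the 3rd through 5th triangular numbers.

Σ i(i+1)/2 = (Σi² + Σi) / 2 over i = 3..5.
Σi = 15 − 3 = 12 and Σi² = 55 − 5 = 50.
(1·50 + 1·12) / 2 = 62/2 = 31.

31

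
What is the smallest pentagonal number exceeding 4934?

Solve n(3n−1)/2 > 4934 for integer n.
The largest n with value ≤ 4934 is 57 (since 4845 ≤ 4934 < 5017), so the first above is n = 58, value 5017.

5017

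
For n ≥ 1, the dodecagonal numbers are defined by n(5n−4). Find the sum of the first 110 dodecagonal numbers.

Σ i(5i−4) = 5Σi² − 4Σi over i = 1..110.
Σi = 6105 and Σi² = 449735.
5·449735 − 4·6105 = 2224255.

2224255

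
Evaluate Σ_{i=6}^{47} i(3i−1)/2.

52941

Σ i(3i−1)/2 = (3Σi² − Σi) / 2 over i = 6..47.
Σi = 1128 − 15 = 1113 and Σi² = 35720 − 55 = 35665.
(3·35665 − 1·1113) / 2 = 105882/2 = 52941.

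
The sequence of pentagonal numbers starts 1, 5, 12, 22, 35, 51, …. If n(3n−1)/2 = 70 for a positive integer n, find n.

7

Set n(3n−1)/2 = 70, giving 3n² − n − 140 = 0.
The discriminant is 1 + 24·70 = 1681, and √1681 = 41.
So n = (1 + 41) / 6 = 42/6 = 7.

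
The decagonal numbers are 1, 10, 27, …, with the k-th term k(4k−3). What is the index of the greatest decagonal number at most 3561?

Solve n(4n−3) ≤ 3561 for integer n.
n = 30 gives 3510 ≤ 3561, while n = 31 gives 3751 > 3561; so the answer is index 30.

30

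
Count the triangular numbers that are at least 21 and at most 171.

13

The n-th triangular number is n(n+1)/2.
Smallest index with value ≥ 21: n = 6 (giving 21).
Largest index with value ≤ 171: n = 18 (giving 171).
Indices 6 through 18: 13 terms.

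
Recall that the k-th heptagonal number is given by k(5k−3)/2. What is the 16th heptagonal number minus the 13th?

16·(5·16 − 3)/2 = 616 and 13·(5·13 − 3)/2 = 403.
Difference: 616 − 403 = 213.

213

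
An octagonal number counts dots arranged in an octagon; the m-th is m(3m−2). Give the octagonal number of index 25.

25·(3·25 − 2) = 25·73 = 1825.

1825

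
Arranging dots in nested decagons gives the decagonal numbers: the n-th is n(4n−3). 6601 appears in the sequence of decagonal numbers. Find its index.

Set n(4n−3) = 6601, giving 4n² − 3n − 6601 = 0.
The discriminant is 9 + 16·6601 = 105625, and √105625 = 325.
So n = (3 + 325) / 8 = 328/8 = 41.
Check: 41·(4·41 − 3) = 6601. ✓

41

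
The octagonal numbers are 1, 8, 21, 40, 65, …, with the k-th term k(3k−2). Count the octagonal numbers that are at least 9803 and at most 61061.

86

The n-th octagonal number is n(3n−2).
Smallest index with value ≥ 9803: n = 58 (giving 9976).
Largest index with value ≤ 61061: n = 143 (giving 61061).
Indices 58 through 143: 86 terms.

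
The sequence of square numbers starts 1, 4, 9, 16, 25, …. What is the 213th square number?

45369

The 213th square number is n² with n = 213.
213² = 45369.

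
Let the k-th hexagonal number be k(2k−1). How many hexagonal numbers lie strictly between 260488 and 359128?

62

The n-th hexagonal number is n(2n−1).
Smallest index with value > 260488: n = 362 (giving 261726).
Largest index with value < 359128: n = 423 (giving 357435).
Indices 362 through 423: 62 terms.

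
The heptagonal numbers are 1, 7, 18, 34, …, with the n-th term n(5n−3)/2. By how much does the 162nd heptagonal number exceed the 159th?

2403

162·(5·162 − 3)/2 = 65367 and 159·(5·159 − 3)/2 = 62964.
Difference: 65367 − 62964 = 2403.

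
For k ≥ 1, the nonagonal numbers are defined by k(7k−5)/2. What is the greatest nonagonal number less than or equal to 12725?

12450

Solve n(7n−5)/2 ≤ 12725 for integer n.
n = 60 gives 12450 ≤ 12725, while n = 61 gives 12871 > 12725; so the answer is 12450.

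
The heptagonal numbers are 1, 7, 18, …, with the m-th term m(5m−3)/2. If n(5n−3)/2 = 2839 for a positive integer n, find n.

Set n(5n−3)/2 = 2839, giving 5n² − 3n − 5678 = 0.
So n = (3 + 337) / 10 = 340/10 = 34.
Check: 34·(5·34 − 3)/2 = 2839. ✓

34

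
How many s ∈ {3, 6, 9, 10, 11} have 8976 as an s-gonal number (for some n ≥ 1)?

s = 3: P(3, 133) = 8911 and P(3, 134) = 9045; 8976 is not s-gonal.
s = 6: P(6, 67) = 8911 and P(6, 68) = 9180; 8976 is not s-gonal.
s = 9: P(9, 51) = 8976. ✓
s = 10: P(10, 47) = 8695 and P(10, 48) = 9072; 8976 is not s-gonal.
s = 11: P(11, 45) = 8955 and P(11, 46) = 9361; 8976 is not s-gonal.
Hits: s ∈ {9} → 1.

1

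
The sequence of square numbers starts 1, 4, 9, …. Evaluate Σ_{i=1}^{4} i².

30

Σ_{i=1}^{4} i² = 4·5·9/6 = 30.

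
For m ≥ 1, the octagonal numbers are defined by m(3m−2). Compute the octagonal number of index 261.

The 261st octagonal number is n(3n−2) with n = 261.
261·(3·261 − 2) = 261·781 = 203841.

203841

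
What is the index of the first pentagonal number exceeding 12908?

93

Solve n(3n−1)/2 > 12908 for integer n.
The largest n with value ≤ 12908 is 92 (since 12650 ≤ 12908 < 12927), so the first above is n = 93, value 12927.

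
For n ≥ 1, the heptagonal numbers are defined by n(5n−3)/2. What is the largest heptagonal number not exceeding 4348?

4347

Solve n(5n−3)/2 ≤ 4348 for integer n.
n = 42 gives 4347 ≤ 4348, while n = 43 gives 4558 > 4348; so the answer is 4347.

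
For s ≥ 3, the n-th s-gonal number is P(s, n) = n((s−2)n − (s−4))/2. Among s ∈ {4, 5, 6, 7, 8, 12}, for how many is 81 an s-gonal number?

s = 4: P(4, 9) = 81. ✓
s = 5: P(5, 7) = 70 and P(5, 8) = 92; 81 is not s-gonal.
s = 6: P(6, 6) = 66 and P(6, 7) = 91; 81 is not s-gonal.
s = 7: P(7, 6) = 81. ✓
s = 8: P(8, 5) = 65 and P(8, 6) = 96; 81 is not s-gonal.
s = 12: P(12, 4) = 64 and P(12, 5) = 105; 81 is not s-gonal.
Hits: s ∈ {4, 7} → 2.

2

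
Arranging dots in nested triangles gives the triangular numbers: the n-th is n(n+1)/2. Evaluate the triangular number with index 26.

351

The 26th triangular number is n(n+1)/2 with n = 26.
26·27/2 = 702/2 = 351.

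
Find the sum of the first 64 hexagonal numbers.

176800

Σ i(2i−1) = 2Σi² − Σi over i = 1..64.
Σi = 2080 and Σi² = 89440.
2·89440 − 1·2080 = 176800.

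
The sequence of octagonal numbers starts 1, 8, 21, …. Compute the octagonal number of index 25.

The 25th octagonal number is n(3n−2) with n = 25.
25·(3·25 − 2) = 25·73 = 1825.

1825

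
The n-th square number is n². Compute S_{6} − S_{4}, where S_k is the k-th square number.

6² = 36 and 4² = 16.
Difference: 36 − 16 = 20.

20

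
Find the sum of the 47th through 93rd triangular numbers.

Σ i(i+1)/2 = (Σi² + Σi) / 2 over i = 47..93.
Σi = 4371 − 1081 = 3290 and Σi² = 272459 − 33511 = 238948.
(1·238948 + 1·3290) / 2 = 242238/2 = 121119.

121119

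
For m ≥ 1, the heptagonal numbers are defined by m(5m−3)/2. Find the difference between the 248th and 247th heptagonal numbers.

Consecutive heptagonal numbers differ by 5n − 4: here 5·248 − 4 = 1236.

1236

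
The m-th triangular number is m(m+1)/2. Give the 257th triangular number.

257·258/2 = 66306/2 = 33153.

33153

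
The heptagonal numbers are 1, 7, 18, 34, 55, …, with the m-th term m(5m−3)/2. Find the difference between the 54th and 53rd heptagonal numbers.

Consecutive heptagonal numbers differ by 5n − 4: here 5·54 − 4 = 266.

266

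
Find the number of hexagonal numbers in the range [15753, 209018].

235

The n-th hexagonal number is n(2n−1).
Smallest index with value ≥ 15753: n = 89 (giving 15753).
Largest index with value ≤ 209018: n = 323 (giving 208335).
Indices 89 through 323: 235 terms.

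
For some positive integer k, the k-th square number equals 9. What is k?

We need n² = 9, so n = √9 = 3.

3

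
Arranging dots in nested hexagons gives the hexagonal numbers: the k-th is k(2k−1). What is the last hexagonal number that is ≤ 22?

Solve n(2n−1) ≤ 22 for integer n.
n = 3 gives 15 ≤ 22, while n = 4 gives 28 > 22; so the answer is 15.

15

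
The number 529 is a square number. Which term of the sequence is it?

We need n² = 529, so n = √529 = 23.
Check: 23² = 529. ✓

23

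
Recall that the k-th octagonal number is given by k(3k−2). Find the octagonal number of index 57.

The 57th octagonal number is n(3n−2) with n = 57.
57·(3·57 − 2) = 57·169 = 9633.

9633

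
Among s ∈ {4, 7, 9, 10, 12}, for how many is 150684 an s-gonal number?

1

s = 4: P(4, 388) = 150544 and P(4, 389) = 151321; 150684 is not s-gonal.
s = 7: P(7, 245) = 149695 and P(7, 246) = 150921; 150684 is not s-gonal.
s = 9: P(9, 207) = 149454 and P(9, 208) = 150904; 150684 is not s-gonal.
s = 10: P(10, 194) = 149962 and P(10, 195) = 151515; 150684 is not s-gonal.
s = 12: P(12, 174) = 150684. ✓
Hits: s ∈ {12} → 1.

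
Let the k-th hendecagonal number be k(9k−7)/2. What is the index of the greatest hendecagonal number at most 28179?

Solve n(9n−7)/2 ≤ 28179 for integer n.
n = 79 gives 27808 ≤ 28179, while n = 80 gives 28520 > 28179; so the answer is index 79.

79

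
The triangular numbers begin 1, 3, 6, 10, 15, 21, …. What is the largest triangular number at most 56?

Solve n(n+1)/2 ≤ 56 for integer n.
n = 10 gives 55 ≤ 56, while n = 11 gives 66 > 56; so the answer is 55.

55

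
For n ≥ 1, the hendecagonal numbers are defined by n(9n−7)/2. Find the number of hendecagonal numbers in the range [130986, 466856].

152

The n-th hendecagonal number is n(9n−7)/2.
Smallest index with value ≥ 130986: n = 171 (giving 130986).
Largest index with value ≤ 466856: n = 322 (giving 465451).
Indices 171 through 322: 152 terms.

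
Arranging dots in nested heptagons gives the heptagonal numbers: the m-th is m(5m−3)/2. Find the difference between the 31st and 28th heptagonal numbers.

31·(5·31 − 3)/2 = 2356 and 28·(5·28 − 3)/2 = 1918.
Difference: 2356 − 1918 = 438.

438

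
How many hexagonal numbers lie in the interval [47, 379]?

The n-th hexagonal number is n(2n−1).
Smallest index with value ≥ 47: n = 6 (giving 66).
Largest index with value ≤ 379: n = 14 (giving 378).
Indices 6 through 14: 9 terms.

9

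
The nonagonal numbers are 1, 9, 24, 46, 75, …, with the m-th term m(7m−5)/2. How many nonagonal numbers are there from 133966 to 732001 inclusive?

The n-th nonagonal number is n(7n−5)/2.
Smallest index with value ≥ 133966: n = 196 (giving 133966).
Largest index with value ≤ 732001: n = 457 (giving 729829).
Indices 196 through 457: 262 terms.

262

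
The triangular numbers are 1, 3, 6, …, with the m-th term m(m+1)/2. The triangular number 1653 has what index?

57

Set n(n+1)/2 = 1653, giving n² + n − 3306 = 0.
The discriminant is 1 + 8·1653 = 13225, and √13225 = 115.
So n = (-1 + 115) / 2 = 114/2 = 57.
Check: 57·58/2 = 1653. ✓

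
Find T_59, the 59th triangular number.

1770

59·60/2 = 3540/2 = 1770.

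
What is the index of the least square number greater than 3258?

Solve n² > 3258 for integer n.
The largest n with value ≤ 3258 is 57 (since 3249 ≤ 3258 < 3364), so the first above is n = 58, value 3364.

58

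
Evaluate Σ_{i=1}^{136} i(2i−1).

1686196

Σ i(2i−1) = 2Σi² − Σi over i = 1..136.
Σi = 9316 and Σi² = 847756.
2·847756 − 1·9316 = 1686196.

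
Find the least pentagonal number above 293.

330

Solve n(3n−1)/2 > 293 for integer n.
The largest n with value ≤ 293 is 14 (since 287 ≤ 293 < 330), so the first above is n = 15, value 330.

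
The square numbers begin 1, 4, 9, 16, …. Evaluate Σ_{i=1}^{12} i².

650

Σ_{i=1}^{12} i² = 12·13·25/6 = 650.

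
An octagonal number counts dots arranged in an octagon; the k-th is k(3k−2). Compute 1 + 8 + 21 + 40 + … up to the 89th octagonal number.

708885

Σ i(3i−2) = 3Σi² − 2Σi over i = 1..89.
Σi = 4005 and Σi² = 238965.
3·238965 − 2·4005 = 708885.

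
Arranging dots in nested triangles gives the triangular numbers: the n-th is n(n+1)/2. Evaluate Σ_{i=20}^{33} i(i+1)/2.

5215

Σ i(i+1)/2 = (Σi² + Σi) / 2 over i = 20..33.
Σi = 561 − 190 = 371 and Σi² = 12529 − 2470 = 10059.
(1·10059 + 1·371) / 2 = 10430/2 = 5215.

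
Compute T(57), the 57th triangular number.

The 57th triangular number is n(n+1)/2 with n = 57.
57·58/2 = 3306/2 = 1653.

1653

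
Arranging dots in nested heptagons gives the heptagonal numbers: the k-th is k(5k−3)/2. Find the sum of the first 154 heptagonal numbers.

3055360

Σ i(5i−3)/2 = (5Σi² − 3Σi) / 2 over i = 1..154.
Σi = 11935 and Σi² = 1229305.
(5·1229305 − 3·11935) / 2 = 6110720/2 = 3055360.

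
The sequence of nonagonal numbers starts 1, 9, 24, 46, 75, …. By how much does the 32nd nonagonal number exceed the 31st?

218

Consecutive nonagonal numbers differ by 7n − 6: here 7·32 − 6 = 218.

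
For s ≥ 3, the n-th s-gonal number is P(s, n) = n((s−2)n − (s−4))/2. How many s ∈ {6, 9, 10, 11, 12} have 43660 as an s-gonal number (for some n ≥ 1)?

1

s = 6: P(6, 148) = 43660. ✓
s = 9: P(9, 112) = 43624 and P(9, 113) = 44409; 43660 is not s-gonal.
s = 10: P(10, 104) = 42952 and P(10, 105) = 43785; 43660 is not s-gonal.
s = 11: P(11, 98) = 42875 and P(11, 99) = 43758; 43660 is not s-gonal.
s = 12: P(12, 93) = 42873 and P(12, 94) = 43804; 43660 is not s-gonal.
Hits: s ∈ {6} → 1.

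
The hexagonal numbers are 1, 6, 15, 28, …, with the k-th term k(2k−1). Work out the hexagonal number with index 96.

96·(2·96 − 1) = 96·191 = 18336.

18336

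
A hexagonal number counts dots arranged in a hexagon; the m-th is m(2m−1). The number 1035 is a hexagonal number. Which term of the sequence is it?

23

Set n(2n−1) = 1035, giving 2n² − n − 1035 = 0.
So n = (1 + 91) / 4 = 92/4 = 23.
Check: 23·(2·23 − 1) = 1035. ✓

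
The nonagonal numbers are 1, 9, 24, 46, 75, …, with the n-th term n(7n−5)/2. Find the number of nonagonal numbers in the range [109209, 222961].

76

The n-th nonagonal number is n(7n−5)/2.
Smallest index with value ≥ 109209: n = 177 (giving 109209).
Largest index with value ≤ 222961: n = 252 (giving 221634).
Indices 177 through 252: 76 terms.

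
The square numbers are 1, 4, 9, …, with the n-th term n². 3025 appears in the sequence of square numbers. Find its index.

We need n² = 3025, so n = √3025 = 55.

55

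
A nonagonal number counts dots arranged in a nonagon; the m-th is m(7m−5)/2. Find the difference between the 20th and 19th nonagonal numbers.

134

Consecutive nonagonal numbers differ by 7n − 6: here 7·20 − 6 = 134.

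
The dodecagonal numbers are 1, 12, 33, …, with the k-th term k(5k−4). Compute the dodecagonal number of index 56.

The 56th dodecagonal number is n(5n−4) with n = 56.
56·(5·56 − 4) = 56·276 = 15456.

15456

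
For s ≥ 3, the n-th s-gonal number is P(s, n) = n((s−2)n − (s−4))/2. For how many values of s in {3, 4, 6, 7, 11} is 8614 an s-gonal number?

1

s = 3: P(3, 130) = 8515 and P(3, 131) = 8646; 8614 is not s-gonal.
s = 4: P(4, 92) = 8464 and P(4, 93) = 8649; 8614 is not s-gonal.
s = 6: P(6, 65) = 8385 and P(6, 66) = 8646; 8614 is not s-gonal.
s = 7: P(7, 59) = 8614. ✓
s = 11: P(11, 44) = 8558 and P(11, 45) = 8955; 8614 is not s-gonal.
Hits: s ∈ {7} → 1.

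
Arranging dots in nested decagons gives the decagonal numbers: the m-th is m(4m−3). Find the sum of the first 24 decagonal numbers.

18700

Σ i(4i−3) = 4Σi² − 3Σi over i = 1..24.
Σi = 300 and Σi² = 4900.
4·4900 − 3·300 = 18700.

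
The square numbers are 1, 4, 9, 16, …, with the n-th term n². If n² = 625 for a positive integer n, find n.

We need n² = 625, so n = √625 = 25.

25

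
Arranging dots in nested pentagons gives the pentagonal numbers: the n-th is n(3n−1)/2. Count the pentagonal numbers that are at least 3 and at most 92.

7

The n-th pentagonal number is n(3n−1)/2.
Smallest index with value ≥ 3: n = 2 (giving 5).
Largest index with value ≤ 92: n = 8 (giving 92).
Indices 2 through 8: 7 terms.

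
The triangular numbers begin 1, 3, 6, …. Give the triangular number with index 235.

The 235th triangular number is n(n+1)/2 with n = 235.
235·236/2 = 55460/2 = 27730.

27730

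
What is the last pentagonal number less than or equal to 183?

Solve n(3n−1)/2 ≤ 183 for integer n.
n = 11 gives 176 ≤ 183, while n = 12 gives 210 > 183; so the answer is 176.

176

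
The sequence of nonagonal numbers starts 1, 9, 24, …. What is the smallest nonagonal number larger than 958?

969

Solve n(7n−5)/2 > 958 for integer n.
The largest n with value ≤ 958 is 16 (since 856 ≤ 958 < 969), so the first above is n = 17, value 969.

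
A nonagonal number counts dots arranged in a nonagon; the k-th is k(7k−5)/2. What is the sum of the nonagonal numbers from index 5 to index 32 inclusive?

Σ i(7i−5)/2 = (7Σi² − 5Σi) / 2 over i = 5..32.
Σi = 528 − 10 = 518 and Σi² = 11440 − 30 = 11410.
(7·11410 − 5·518) / 2 = 77280/2 = 38640.

38640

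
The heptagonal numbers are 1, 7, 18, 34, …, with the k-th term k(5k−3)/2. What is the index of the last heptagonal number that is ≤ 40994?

Solve n(5n−3)/2 ≤ 40994 for integer n.
n = 128 gives 40768 ≤ 40994, while n = 129 gives 41409 > 40994; so the answer is index 128.

128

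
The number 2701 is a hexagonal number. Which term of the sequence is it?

Set n(2n−1) = 2701, giving 2n² − n − 2701 = 0.
The discriminant is 1 + 8·2701 = 21609, and √21609 = 147.
So n = (1 + 147) / 4 = 148/4 = 37.
Check: 37·(2·37 − 1) = 2701. ✓

37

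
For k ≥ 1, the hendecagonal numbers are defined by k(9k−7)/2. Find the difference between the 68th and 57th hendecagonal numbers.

6149

68·(9·68 − 7)/2 = 20570 and 57·(9·57 − 7)/2 = 14421.
Difference: 20570 − 14421 = 6149.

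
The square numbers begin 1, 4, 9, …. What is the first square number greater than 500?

529

Solve n² > 500 for integer n.
The largest n with value ≤ 500 is 22 (since 484 ≤ 500 < 529), so the first above is n = 23, value 529.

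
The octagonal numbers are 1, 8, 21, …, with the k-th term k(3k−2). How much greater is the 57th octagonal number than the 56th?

337

Consecutive octagonal numbers differ by 6n − 5: here 6·57 − 5 = 337.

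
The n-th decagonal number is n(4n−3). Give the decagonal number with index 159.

100647

The 159th decagonal number is n(4n−3) with n = 159.
159·(4·159 − 3) = 159·633 = 100647.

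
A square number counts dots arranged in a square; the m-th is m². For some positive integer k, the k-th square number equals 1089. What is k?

33

We need n² = 1089, so n = √1089 = 33.
Check: 33² = 1089. ✓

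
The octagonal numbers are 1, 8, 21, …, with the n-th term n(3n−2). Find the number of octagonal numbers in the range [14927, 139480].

145

The n-th octagonal number is n(3n−2).
Smallest index with value ≥ 14927: n = 71 (giving 14981).
Largest index with value ≤ 139480: n = 215 (giving 138245).
Indices 71 through 215: 145 terms.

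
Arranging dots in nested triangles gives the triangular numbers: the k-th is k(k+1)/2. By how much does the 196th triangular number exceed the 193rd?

585

196·197/2 = 19306 and 193·194/2 = 18721.
Difference: 19306 − 18721 = 585.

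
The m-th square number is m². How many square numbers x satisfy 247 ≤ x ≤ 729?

12

The n-th square number is n².
Smallest index with value ≥ 247: n = 16 (giving 256).
Largest index with value ≤ 729: n = 27 (giving 729).
Indices 16 through 27: 12 terms.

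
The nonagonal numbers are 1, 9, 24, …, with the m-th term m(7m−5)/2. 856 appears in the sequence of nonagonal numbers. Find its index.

16

Set n(7n−5)/2 = 856, giving 7n² − 5n − 1712 = 0.
The discriminant is 25 + 56·856 = 47961, and √47961 = 219.
So n = (5 + 219) / 14 = 224/14 = 16.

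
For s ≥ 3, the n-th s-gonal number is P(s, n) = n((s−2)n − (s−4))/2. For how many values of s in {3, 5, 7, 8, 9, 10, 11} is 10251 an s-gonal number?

s = 3: P(3, 142) = 10153 and P(3, 143) = 10296; 10251 is not s-gonal.
s = 5: P(5, 82) = 10045 and P(5, 83) = 10292; 10251 is not s-gonal.
s = 7: P(7, 64) = 10144 and P(7, 65) = 10465; 10251 is not s-gonal.
s = 8: P(8, 58) = 9976 and P(8, 59) = 10325; 10251 is not s-gonal.
s = 9: P(9, 54) = 10071 and P(9, 55) = 10450; 10251 is not s-gonal.
s = 10: P(10, 51) = 10251. ✓
s = 11: P(11, 48) = 10200 and P(11, 49) = 10633; 10251 is not s-gonal.
Hits: s ∈ {10} → 1.

1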